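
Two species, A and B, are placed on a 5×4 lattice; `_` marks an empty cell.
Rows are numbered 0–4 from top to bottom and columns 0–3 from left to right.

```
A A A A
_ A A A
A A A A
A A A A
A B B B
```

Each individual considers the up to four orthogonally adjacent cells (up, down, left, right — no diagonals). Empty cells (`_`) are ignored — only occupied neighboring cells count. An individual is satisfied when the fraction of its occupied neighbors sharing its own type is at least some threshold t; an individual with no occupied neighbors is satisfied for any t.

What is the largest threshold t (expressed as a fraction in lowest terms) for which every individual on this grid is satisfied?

(0,0)A 1/1
(0,1)A 3/3
(0,2)A 3/3
(0,3)A 2/2
(1,1)A 3/3
(1,2)A 4/4
(1,3)A 3/3
(2,0)A 2/2
(2,1)A 4/4
(2,2)A 4/4
(2,3)A 3/3
(3,0)A 3/3
(3,1)A 3/4
(3,2)A 3/4
(3,3)A 2/3
(4,0)A 1/2
(4,1)B 1/3
(4,2)B 2/3
(4,3)B 1/2
The smallest same-type fraction is 1/3 at (4,1), which reduces to 1/3. Any threshold above that leaves this individual unsatisfied.

1/3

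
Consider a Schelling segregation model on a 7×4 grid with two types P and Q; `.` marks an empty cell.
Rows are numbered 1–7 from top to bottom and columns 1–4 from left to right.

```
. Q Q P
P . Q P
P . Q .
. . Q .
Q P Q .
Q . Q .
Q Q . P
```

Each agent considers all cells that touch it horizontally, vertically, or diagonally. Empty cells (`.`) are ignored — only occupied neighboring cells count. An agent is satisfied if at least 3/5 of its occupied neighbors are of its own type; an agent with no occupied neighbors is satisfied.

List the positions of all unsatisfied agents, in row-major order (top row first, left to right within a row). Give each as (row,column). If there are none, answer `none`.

(1,3), (1,4), (2,1), (2,4), (5,1), (5,2), (6,3), (7,4)

(1,2)Q 2/3 satisfied
(1,3)Q 2/4 not
(1,4)P 1/3 not
(2,1)P 1/2 not
(2,3)Q 3/5 satisfied
(2,4)P 1/4 not
(3,1)P 1/1 satisfied
(3,3)Q 2/3 satisfied
(4,3)Q 2/3 satisfied
(5,1)Q 1/2 not
(5,2)P 0/5 not
(5,3)Q 2/3 satisfied
(6,1)Q 3/4 satisfied
(6,3)Q 2/4 not
(7,1)Q 2/2 satisfied
(7,2)Q 3/3 satisfied
(7,4)P 0/1 not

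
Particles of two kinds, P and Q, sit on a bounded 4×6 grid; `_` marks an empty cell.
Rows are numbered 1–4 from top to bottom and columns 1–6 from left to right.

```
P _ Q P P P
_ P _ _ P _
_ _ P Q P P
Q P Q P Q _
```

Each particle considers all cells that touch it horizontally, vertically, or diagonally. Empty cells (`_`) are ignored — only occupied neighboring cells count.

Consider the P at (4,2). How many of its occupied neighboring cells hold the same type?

1

Occupied neighbors of (4,2): (3,3)=P, (4,1)=Q, (4,3)=Q.
Same type (P): 1 of 3.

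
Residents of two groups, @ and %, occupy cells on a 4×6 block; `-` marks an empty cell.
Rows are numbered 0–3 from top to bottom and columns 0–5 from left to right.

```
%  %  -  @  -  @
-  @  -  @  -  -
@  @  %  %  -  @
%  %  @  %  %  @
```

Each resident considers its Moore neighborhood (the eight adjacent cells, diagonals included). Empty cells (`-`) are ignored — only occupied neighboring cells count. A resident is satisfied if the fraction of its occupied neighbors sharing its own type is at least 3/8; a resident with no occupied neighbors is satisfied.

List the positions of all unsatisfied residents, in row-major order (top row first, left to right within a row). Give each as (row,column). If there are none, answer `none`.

(0,0)% 1/2 ✓
(0,1)% 1/2 ✓
(0,3)@ 1/1 ✓
(0,5)@ 0/0 ✓
(1,1)@ 2/5 ✓
(1,3)@ 1/3 ✗
(2,0)@ 2/4 ✓
(2,1)@ 3/6 ✓
(2,2)% 3/7 ✓
(2,3)% 3/5 ✓
(2,5)@ 1/2 ✓
(3,0)% 1/3 ✗
(3,1)% 2/5 ✓
(3,2)@ 1/5 ✗
(3,3)% 3/4 ✓
(3,4)% 2/4 ✓
(3,5)@ 1/2 ✓

(1,3), (3,0), (3,2)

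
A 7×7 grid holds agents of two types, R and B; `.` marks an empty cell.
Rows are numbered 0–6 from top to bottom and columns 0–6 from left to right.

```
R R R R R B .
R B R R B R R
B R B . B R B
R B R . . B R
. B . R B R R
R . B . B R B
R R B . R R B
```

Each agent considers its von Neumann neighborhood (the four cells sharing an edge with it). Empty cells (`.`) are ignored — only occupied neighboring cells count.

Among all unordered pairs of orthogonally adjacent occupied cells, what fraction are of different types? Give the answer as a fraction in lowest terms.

3/5

Scan each occupied cell's neighbors to the right and below so each pair is counted once.
Row 0: R(0,0)–R(0,1)= R(0,0)–R(1,0)= R(0,1)–R(0,2)= R(0,1)–B(1,1)≠ R(0,2)–R(0,3)= R(0,2)–R(1,2)= R(0,3)–R(0,4)= R(0,3)–R(1,3)= R(0,4)–B(0,5)≠ R(0,4)–B(1,4)≠ B(0,5)–R(1,5)≠  → 4/11 unlike.
Row 1: R(1,0)–B(1,1)≠ R(1,0)–B(2,0)≠ B(1,1)–R(1,2)≠ B(1,1)–R(2,1)≠ R(1,2)–R(1,3)= R(1,2)–B(2,2)≠ R(1,3)–B(1,4)≠ B(1,4)–R(1,5)≠ B(1,4)–B(2,4)= R(1,5)–R(1,6)= R(1,5)–R(2,5)= R(1,6)–B(2,6)≠  → 8/12 unlike.
Row 2: B(2,0)–R(2,1)≠ B(2,0)–R(3,0)≠ R(2,1)–B(2,2)≠ R(2,1)–B(3,1)≠ B(2,2)–R(3,2)≠ B(2,4)–R(2,5)≠ R(2,5)–B(2,6)≠ R(2,5)–B(3,5)≠ B(2,6)–R(3,6)≠  → 9/9 unlike.
Row 3: R(3,0)–B(3,1)≠ B(3,1)–R(3,2)≠ B(3,1)–B(4,1)= B(3,5)–R(3,6)≠ B(3,5)–R(4,5)≠ R(3,6)–R(4,6)=  → 4/6 unlike.
Row 4: R(4,3)–B(4,4)≠ B(4,4)–R(4,5)≠ B(4,4)–B(5,4)= R(4,5)–R(4,6)= R(4,5)–R(5,5)= R(4,6)–B(5,6)≠  → 3/6 unlike.
Row 5: R(5,0)–R(6,0)= B(5,2)–B(6,2)= B(5,4)–R(5,5)≠ B(5,4)–R(6,4)≠ R(5,5)–B(5,6)≠ R(5,5)–R(6,5)= B(5,6)–B(6,6)=  → 3/7 unlike.
Row 6: R(6,0)–R(6,1)= R(6,1)–B(6,2)≠ R(6,4)–R(6,5)= R(6,5)–B(6,6)≠  → 2/4 unlike.
Total adjacent occupied pairs: 55; unlike-type pairs: 33.
33/55 reduces to 3/5.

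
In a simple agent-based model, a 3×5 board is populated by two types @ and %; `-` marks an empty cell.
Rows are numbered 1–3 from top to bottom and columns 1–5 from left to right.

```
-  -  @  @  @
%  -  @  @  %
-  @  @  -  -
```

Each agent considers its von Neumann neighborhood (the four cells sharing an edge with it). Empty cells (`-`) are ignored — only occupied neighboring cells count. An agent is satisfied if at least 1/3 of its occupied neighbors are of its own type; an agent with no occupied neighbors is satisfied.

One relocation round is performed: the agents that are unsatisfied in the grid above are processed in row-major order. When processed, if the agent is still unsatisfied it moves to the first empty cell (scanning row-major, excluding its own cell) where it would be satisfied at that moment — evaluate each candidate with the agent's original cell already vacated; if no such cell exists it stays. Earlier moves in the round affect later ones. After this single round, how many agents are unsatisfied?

0

Initially unsatisfied (in order): (2,5).
  (2,5) → (1,1).
Resulting grid:
% - @ @ @
% - @ @ -
- @ @ - -
All satisfied now.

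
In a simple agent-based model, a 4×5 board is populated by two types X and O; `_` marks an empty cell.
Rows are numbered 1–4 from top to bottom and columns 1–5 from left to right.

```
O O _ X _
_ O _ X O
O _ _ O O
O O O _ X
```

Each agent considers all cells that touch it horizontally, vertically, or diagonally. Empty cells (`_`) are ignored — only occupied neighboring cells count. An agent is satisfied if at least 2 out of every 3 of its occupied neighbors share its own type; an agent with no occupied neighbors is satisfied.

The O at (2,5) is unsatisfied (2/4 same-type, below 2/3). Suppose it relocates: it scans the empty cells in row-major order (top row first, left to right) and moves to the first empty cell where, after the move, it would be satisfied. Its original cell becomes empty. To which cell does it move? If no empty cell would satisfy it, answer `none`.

Vacating (2,5). Empty cells in order:
  (1,3): 2/4 same-type → still unsatisfied.
  (1,5): 0/2 same-type → still unsatisfied.
  (2,1): 4/4 same-type → satisfied — stop here.

(2,1)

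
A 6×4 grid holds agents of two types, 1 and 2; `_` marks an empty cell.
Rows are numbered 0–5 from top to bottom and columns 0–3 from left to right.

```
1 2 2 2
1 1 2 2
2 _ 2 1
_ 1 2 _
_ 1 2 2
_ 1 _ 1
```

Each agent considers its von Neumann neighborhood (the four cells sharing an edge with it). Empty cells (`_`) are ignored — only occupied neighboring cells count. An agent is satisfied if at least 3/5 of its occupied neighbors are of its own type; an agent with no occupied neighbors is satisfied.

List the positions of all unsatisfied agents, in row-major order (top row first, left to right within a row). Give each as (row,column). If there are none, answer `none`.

(0,0), (0,1), (1,1), (2,0), (2,3), (3,1), (4,3), (5,3)

Row 0: (0,0)1 1/2 not · (0,1)2 1/3 not · (0,2)2 3/3 satisfied · (0,3)2 2/2 satisfied
Row 1: (1,0)1 2/3 satisfied · (1,1)1 1/3 not · (1,2)2 3/4 satisfied · (1,3)2 2/3 satisfied
Row 2: (2,0)2 0/1 not · (2,2)2 2/3 satisfied · (2,3)1 0/2 not
Row 3: (3,1)1 1/2 not · (3,2)2 2/3 satisfied
Row 4: (4,1)1 2/3 satisfied · (4,2)2 2/3 satisfied · (4,3)2 1/2 not
Row 5: (5,1)1 1/1 satisfied · (5,3)1 0/1 not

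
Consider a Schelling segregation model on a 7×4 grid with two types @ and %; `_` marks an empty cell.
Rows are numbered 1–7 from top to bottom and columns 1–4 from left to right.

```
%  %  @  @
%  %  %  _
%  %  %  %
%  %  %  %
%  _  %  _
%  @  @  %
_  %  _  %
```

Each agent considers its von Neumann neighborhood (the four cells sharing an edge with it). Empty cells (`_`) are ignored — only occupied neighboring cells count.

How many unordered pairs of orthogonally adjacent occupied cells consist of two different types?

Scan each occupied cell's neighbors to the right and below so each pair is counted once.
From row 1: 2 unlike of 6 pairs (running 2/6).
From row 2: 0 unlike of 5 pairs (running 2/11).
From row 3: 0 unlike of 7 pairs (running 2/18).
From row 4: 0 unlike of 5 pairs (running 2/23).
From row 5: 1 unlike of 2 pairs (running 3/25).
From row 6: 3 unlike of 5 pairs (running 6/30).
Total adjacent occupied pairs: 30; unlike-type pairs: 6.

6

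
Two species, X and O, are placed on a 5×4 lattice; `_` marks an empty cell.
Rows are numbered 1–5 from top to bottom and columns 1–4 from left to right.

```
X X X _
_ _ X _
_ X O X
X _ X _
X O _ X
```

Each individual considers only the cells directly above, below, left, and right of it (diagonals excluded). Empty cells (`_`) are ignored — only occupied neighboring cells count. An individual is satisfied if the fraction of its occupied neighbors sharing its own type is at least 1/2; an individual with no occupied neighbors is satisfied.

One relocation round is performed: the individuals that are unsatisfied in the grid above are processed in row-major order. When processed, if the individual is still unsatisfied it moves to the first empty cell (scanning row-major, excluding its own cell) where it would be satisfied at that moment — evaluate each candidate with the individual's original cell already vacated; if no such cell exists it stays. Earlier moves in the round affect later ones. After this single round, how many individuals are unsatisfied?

0

Initially unsatisfied (in order): (3,2), (3,3), (3,4), (4,3), (5,2).
  (3,2) → (1,4).
  (3,3) → (3,2).
  (3,4): now satisfied by earlier moves; stays.
  (4,3): now satisfied by earlier moves; stays.
  (5,2) → (3,1).
Resulting grid:
X X X X
_ _ X _
O O _ X
X _ X _
X _ _ X
All satisfied now.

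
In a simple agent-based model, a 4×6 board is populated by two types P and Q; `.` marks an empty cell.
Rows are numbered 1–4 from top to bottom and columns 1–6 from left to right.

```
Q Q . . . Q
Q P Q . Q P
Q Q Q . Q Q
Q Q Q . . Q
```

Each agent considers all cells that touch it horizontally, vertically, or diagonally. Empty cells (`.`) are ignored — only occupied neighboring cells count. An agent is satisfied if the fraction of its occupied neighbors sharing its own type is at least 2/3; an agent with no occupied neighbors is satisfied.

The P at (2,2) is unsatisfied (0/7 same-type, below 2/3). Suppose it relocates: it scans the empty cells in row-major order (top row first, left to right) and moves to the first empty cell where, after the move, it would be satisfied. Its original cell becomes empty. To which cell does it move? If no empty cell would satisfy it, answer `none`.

none

Vacating (2,2). Empty cells in order:
  (1,3): 0/2 same-type → still unsatisfied.
  (1,4): 0/2 same-type → still unsatisfied.
  (1,5): 1/3 same-type → still unsatisfied.
  (2,4): 0/4 same-type → still unsatisfied.
  (3,4): 0/5 same-type → still unsatisfied.
  (4,4): 0/3 same-type → still unsatisfied.
  (4,5): 0/3 same-type → still unsatisfied.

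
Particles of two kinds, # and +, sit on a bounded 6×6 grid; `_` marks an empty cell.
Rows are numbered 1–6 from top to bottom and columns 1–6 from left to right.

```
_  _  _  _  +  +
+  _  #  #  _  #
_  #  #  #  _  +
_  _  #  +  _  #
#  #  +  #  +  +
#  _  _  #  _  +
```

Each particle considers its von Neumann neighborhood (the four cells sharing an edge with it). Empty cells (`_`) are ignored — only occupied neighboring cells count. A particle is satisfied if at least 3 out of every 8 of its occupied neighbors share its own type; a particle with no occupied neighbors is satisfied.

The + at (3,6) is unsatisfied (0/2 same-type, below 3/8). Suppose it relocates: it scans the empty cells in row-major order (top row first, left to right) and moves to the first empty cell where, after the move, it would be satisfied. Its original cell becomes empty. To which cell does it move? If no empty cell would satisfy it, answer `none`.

Vacating (3,6). Empty cells in order:
  (1,1): 1/1 same-type → satisfied — stop here.

(1,1)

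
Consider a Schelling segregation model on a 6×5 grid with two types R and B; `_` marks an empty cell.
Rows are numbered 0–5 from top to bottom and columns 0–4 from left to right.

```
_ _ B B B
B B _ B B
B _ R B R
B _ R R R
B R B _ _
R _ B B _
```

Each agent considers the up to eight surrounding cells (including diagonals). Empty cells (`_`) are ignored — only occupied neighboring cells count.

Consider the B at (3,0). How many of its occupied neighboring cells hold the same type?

Occupied neighbors of (3,0): (2,0)=B, (4,0)=B, (4,1)=R.
Same type (B): 2 of 3.

2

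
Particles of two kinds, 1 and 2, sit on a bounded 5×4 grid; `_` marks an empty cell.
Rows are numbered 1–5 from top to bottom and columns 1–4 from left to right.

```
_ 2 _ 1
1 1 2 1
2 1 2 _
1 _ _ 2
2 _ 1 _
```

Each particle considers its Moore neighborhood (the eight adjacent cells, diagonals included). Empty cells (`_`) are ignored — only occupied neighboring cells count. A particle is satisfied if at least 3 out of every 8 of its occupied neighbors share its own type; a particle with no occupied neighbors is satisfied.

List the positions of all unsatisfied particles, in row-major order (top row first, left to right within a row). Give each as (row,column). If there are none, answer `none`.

(1,2), (2,2), (2,3), (2,4), (3,1), (4,1), (5,1), (5,3)

(1,2)2 1/3 ✗
(1,4)1 1/2 ✓
(2,1)1 2/4 ✓
(2,2)1 2/6 ✗
(2,3)2 2/6 ✗
(2,4)1 1/3 ✗
(3,1)2 0/4 ✗
(3,2)1 3/6 ✓
(3,3)2 2/5 ✓
(4,1)1 1/3 ✗
(4,4)2 1/2 ✓
(5,1)2 0/1 ✗
(5,3)1 0/1 ✗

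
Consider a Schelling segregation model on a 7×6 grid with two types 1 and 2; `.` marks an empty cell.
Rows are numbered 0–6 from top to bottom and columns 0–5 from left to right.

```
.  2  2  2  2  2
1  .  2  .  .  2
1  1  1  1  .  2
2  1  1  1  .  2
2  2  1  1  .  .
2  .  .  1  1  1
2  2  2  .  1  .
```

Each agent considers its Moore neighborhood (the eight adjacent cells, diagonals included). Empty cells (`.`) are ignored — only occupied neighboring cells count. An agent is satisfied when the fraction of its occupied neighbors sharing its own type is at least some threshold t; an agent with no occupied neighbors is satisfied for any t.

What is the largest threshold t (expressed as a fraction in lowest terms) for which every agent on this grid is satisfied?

Row 0: (0,1)2 2/3 · (0,2)2 3/3 · (0,3)2 3/3 · (0,4)2 3/3 · (0,5)2 2/2
Row 1: (1,0)1 2/3 · (1,2)2 3/6 · (1,5)2 3/3
Row 2: (2,0)1 3/4 · (2,1)1 5/7 · (2,2)1 5/6 · (2,3)1 3/4 · (2,5)2 2/2
Row 3: (3,0)2 2/5 · (3,1)1 5/8 · (3,2)1 7/8 · (3,3)1 5/5 · (3,5)2 1/1
Row 4: (4,0)2 3/4 · (4,1)2 3/6 · (4,2)1 5/6 · (4,3)1 5/5
Row 5: (5,0)2 4/4 · (5,3)1 4/5 · (5,4)1 4/4 · (5,5)1 2/2
Row 6: (6,0)2 2/2 · (6,1)2 3/3 · (6,2)2 1/2 · (6,4)1 3/3
The smallest same-type fraction is 2/5 at (3,0), which reduces to 2/5. Any threshold above that leaves this agent unsatisfied.

2/5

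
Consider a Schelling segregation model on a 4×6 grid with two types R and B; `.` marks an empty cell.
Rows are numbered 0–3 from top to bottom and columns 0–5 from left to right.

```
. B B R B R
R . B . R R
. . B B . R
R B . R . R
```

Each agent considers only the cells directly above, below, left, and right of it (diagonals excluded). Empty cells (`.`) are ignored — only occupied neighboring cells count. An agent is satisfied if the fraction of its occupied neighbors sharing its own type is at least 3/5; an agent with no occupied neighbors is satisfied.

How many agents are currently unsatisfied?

8

Row 0: (0,1)B 1/1 ok · (0,2)B 2/3 ok · (0,3)R 0/2 unhappy · (0,4)B 0/3 unhappy · (0,5)R 1/2 unhappy
Row 1: (1,0)R 0/0 ok · (1,2)B 2/2 ok · (1,4)R 1/2 unhappy · (1,5)R 3/3 ok
Row 2: (2,2)B 2/2 ok · (2,3)B 1/2 unhappy · (2,5)R 2/2 ok
Row 3: (3,0)R 0/1 unhappy · (3,1)B 0/1 unhappy · (3,3)R 0/1 unhappy · (3,5)R 1/1 ok
Unsatisfied: (0,3), (0,4), (0,5), (1,4), (2,3), (3,0), (3,1), (3,3) — 8 in total.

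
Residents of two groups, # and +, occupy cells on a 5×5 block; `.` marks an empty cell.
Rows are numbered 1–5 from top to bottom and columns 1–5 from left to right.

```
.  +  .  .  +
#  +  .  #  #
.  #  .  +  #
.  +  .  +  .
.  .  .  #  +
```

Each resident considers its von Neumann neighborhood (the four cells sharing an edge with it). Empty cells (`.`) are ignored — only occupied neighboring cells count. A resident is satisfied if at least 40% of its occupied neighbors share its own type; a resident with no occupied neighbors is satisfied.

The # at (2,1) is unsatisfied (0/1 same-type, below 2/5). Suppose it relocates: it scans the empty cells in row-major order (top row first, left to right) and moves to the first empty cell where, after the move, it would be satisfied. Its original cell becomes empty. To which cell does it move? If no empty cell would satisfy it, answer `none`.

(1,4)

Vacating (2,1). Empty cells in order:
  (1,1): 0/1 same-type → still unsatisfied.
  (1,3): 0/1 same-type → still unsatisfied.
  (1,4): 1/2 same-type → satisfied — stop here.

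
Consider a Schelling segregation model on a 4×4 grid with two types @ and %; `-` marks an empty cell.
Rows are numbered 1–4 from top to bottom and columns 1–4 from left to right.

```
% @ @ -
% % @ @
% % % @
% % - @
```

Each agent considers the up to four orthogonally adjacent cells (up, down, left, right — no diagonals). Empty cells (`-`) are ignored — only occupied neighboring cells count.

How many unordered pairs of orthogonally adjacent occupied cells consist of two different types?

Scan each occupied cell's neighbors to the right and below so each pair is counted once.
From row 1: 2 unlike of 5 pairs (running 2/5).
From row 2: 2 unlike of 7 pairs (running 4/12).
From row 3: 1 unlike of 6 pairs (running 5/18).
From row 4: 0 unlike of 1 pairs (running 5/19).
Total adjacent occupied pairs: 19; unlike-type pairs: 5.

5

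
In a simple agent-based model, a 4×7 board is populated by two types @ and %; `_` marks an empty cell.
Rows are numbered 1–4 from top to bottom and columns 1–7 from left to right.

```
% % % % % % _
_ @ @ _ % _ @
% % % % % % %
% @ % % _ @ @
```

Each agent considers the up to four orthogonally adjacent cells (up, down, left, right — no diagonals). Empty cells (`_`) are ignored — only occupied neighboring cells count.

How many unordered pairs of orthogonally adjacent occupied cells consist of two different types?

10

Scan each occupied cell's neighbors to the right and below so each pair is counted once.
Row 1: %(1,1)–%(1,2)= %(1,2)–%(1,3)= %(1,2)–@(2,2)≠ %(1,3)–%(1,4)= %(1,3)–@(2,3)≠ %(1,4)–%(1,5)= %(1,5)–%(1,6)= %(1,5)–%(2,5)=  → 2/8 unlike.
Row 2: @(2,2)–@(2,3)= @(2,2)–%(3,2)≠ @(2,3)–%(3,3)≠ %(2,5)–%(3,5)= @(2,7)–%(3,7)≠  → 3/5 unlike.
Row 3: %(3,1)–%(3,2)= %(3,1)–%(4,1)= %(3,2)–%(3,3)= %(3,2)–@(4,2)≠ %(3,3)–%(3,4)= %(3,3)–%(4,3)= %(3,4)–%(3,5)= %(3,4)–%(4,4)= %(3,5)–%(3,6)= %(3,6)–%(3,7)= %(3,6)–@(4,6)≠ %(3,7)–@(4,7)≠  → 3/12 unlike.
Row 4: %(4,1)–@(4,2)≠ @(4,2)–%(4,3)≠ %(4,3)–%(4,4)= @(4,6)–@(4,7)=  → 2/4 unlike.
Total adjacent occupied pairs: 29; unlike-type pairs: 10.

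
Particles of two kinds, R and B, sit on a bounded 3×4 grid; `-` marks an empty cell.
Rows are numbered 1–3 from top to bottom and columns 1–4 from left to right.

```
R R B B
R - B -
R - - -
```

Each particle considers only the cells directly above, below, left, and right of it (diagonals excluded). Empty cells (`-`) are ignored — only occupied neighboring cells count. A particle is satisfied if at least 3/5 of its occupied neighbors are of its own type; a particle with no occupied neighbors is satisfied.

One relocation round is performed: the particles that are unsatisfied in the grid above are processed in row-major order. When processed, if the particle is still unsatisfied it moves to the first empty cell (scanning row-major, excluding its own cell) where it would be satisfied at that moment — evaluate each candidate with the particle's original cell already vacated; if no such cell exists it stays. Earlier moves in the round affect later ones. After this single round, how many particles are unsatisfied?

Initially unsatisfied (in order): (1,2).
  (1,2) → (3,2).
Resulting grid:
R - B B
R - B -
R R - -
All satisfied now.

0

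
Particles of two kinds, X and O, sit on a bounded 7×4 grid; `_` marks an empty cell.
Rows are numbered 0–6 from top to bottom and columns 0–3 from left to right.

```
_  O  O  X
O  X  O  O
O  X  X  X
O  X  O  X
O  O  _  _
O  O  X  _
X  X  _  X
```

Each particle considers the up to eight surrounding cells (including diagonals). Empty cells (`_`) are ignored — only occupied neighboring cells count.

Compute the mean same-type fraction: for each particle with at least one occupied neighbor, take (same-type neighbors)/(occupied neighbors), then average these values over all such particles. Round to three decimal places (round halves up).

0.495

Row 0: (0,1)O 3/4 · (0,2)O 3/5 · (0,3)X 0/3
Row 1: (1,0)O 2/4 · (1,1)X 2/7 · (1,2)O 3/8 · (1,3)O 2/5
Row 2: (2,0)O 2/5 · (2,1)X 3/8 · (2,2)X 5/8 · (2,3)X 2/5
Row 3: (3,0)O 3/5 · (3,1)X 2/7 · (3,2)O 1/6 · (3,3)X 2/3
Row 4: (4,0)O 4/5 · (4,1)O 5/7
Row 5: (5,0)O 3/5 · (5,1)O 3/6 · (5,2)X 2/4
Row 6: (6,0)X 1/3 · (6,1)X 2/4 · (6,3)X 1/1
Sum over 23 particles: 3/4 + 3/5 + 0/3 + 2/4 + 2/7 + 3/8 + 2/5 + 2/5 + 3/8 + 5/8 + 2/5 + 3/5 + 2/7 + 1/6 + 2/3 + 4/5 + 5/7 + 3/5 + 3/6 + 2/4 + 1/3 + 2/4 + 1/1 = 9557/840; mean = 9557/840 ÷ 23 = 9557/19320 = 0.494668… → 0.495.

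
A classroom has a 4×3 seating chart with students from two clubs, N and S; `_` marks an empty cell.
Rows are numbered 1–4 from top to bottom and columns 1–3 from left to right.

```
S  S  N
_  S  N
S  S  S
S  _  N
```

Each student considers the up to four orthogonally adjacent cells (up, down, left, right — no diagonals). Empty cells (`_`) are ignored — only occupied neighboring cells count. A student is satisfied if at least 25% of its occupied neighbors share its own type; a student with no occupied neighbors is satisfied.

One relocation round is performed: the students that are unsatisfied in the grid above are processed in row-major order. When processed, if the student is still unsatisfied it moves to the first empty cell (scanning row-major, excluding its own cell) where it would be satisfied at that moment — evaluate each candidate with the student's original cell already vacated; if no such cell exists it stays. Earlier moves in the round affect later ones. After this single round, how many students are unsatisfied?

Initially unsatisfied (in order): (4,3).
  (4,3): no empty cell satisfies it; stays.
Resulting grid:
S S N
_ S N
S S S
S _ N
Unsatisfied now: (4,3).

1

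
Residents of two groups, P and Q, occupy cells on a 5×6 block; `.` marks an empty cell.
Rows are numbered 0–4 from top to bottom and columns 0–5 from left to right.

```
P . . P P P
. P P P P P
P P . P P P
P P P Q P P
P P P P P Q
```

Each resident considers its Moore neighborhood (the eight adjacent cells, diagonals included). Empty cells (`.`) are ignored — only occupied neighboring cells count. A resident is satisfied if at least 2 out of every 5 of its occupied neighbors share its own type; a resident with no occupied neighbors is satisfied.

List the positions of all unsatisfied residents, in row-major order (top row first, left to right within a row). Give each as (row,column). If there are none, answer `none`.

(3,3), (4,5)

Row 0: (0,0)P 1/1 ✓ · (0,3)P 4/4 ✓ · (0,4)P 5/5 ✓ · (0,5)P 3/3 ✓
Row 1: (1,1)P 4/4 ✓ · (1,2)P 5/5 ✓ · (1,3)P 6/6 ✓ · (1,4)P 8/8 ✓ · (1,5)P 5/5 ✓
Row 2: (2,0)P 4/4 ✓ · (2,1)P 6/6 ✓ · (2,3)P 6/7 ✓ · (2,4)P 7/8 ✓ · (2,5)P 5/5 ✓
Row 3: (3,0)P 5/5 ✓ · (3,1)P 7/7 ✓ · (3,2)P 6/7 ✓ · (3,3)Q 0/7 ✗ · (3,4)P 6/8 ✓ · (3,5)P 4/5 ✓
Row 4: (4,0)P 3/3 ✓ · (4,1)P 5/5 ✓ · (4,2)P 4/5 ✓ · (4,3)P 4/5 ✓ · (4,4)P 3/5 ✓ · (4,5)Q 0/3 ✗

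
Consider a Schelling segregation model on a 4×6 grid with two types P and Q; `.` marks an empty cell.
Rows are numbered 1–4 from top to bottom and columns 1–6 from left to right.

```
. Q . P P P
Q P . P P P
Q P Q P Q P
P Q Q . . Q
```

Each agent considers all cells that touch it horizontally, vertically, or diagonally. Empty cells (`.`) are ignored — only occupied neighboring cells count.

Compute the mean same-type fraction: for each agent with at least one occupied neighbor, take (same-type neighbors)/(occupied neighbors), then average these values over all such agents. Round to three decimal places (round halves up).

0.556

(1,2)Q 1/2
(1,4)P 3/3
(1,5)P 5/5
(1,6)P 3/3
(2,1)Q 2/4
(2,2)P 1/5
(2,4)P 4/6
(2,5)P 7/8
(2,6)P 4/5
(3,1)Q 2/5
(3,2)P 2/7
(3,3)Q 2/6
(3,4)P 2/5
(3,5)Q 1/6
(3,6)P 2/4
(4,1)P 1/3
(4,2)Q 3/5
(4,3)Q 2/4
(4,6)Q 1/2
Sum over 19 agents: 1/2 + 3/3 + 5/5 + 3/3 + 2/4 + 1/5 + 4/6 + 7/8 + 4/5 + 2/5 + 2/7 + 2/6 + 2/5 + 1/6 + 2/4 + 1/3 + 3/5 + 2/4 + 1/2 = 2957/280; mean = 2957/280 ÷ 19 = 2957/5320 = 0.555827… → 0.556.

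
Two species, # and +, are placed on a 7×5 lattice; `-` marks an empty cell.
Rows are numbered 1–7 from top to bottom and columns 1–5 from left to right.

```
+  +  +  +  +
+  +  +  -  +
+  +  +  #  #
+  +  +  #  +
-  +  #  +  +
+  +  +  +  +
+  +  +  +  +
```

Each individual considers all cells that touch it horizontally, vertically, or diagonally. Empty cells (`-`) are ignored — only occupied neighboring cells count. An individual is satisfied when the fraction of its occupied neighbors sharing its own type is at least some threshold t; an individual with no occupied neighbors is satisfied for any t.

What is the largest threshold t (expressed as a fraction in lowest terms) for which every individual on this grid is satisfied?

(1,1)+ 3/3
(1,2)+ 5/5
(1,3)+ 4/4
(1,4)+ 4/4
(1,5)+ 2/2
(2,1)+ 5/5
(2,2)+ 8/8
(2,3)+ 6/7
(2,5)+ 2/4
(3,1)+ 5/5
(3,2)+ 8/8
(3,3)+ 5/7
(3,4)# 2/7
(3,5)# 2/4
(4,1)+ 4/4
(4,2)+ 6/7
(4,3)+ 5/8
(4,4)# 3/8
(4,5)+ 2/5
(5,2)+ 6/7
(5,3)# 1/8
(5,4)+ 6/8
(5,5)+ 4/5
(6,1)+ 4/4
(6,2)+ 6/7
(6,3)+ 7/8
(6,4)+ 7/8
(6,5)+ 5/5
(7,1)+ 3/3
(7,2)+ 5/5
(7,3)+ 5/5
(7,4)+ 5/5
(7,5)+ 3/3
The smallest same-type fraction is 1/8 at (5,3), which reduces to 1/8. Any threshold above that leaves this individual unsatisfied.

1/8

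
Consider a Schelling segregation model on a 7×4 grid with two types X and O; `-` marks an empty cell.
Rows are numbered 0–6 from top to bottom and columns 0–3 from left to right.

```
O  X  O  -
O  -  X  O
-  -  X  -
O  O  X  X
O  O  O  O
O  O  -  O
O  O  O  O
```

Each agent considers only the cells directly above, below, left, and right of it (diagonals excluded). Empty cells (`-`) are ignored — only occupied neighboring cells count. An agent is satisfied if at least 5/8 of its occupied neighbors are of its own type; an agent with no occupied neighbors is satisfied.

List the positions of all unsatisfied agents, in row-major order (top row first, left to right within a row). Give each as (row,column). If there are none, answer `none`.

(0,0), (0,1), (0,2), (1,2), (1,3), (3,2), (3,3)

Row 0: (0,0)O 1/2 ✗ · (0,1)X 0/2 ✗ · (0,2)O 0/2 ✗
Row 1: (1,0)O 1/1 ✓ · (1,2)X 1/3 ✗ · (1,3)O 0/1 ✗
Row 2: (2,2)X 2/2 ✓
Row 3: (3,0)O 2/2 ✓ · (3,1)O 2/3 ✓ · (3,2)X 2/4 ✗ · (3,3)X 1/2 ✗
Row 4: (4,0)O 3/3 ✓ · (4,1)O 4/4 ✓ · (4,2)O 2/3 ✓ · (4,3)O 2/3 ✓
Row 5: (5,0)O 3/3 ✓ · (5,1)O 3/3 ✓ · (5,3)O 2/2 ✓
Row 6: (6,0)O 2/2 ✓ · (6,1)O 3/3 ✓ · (6,2)O 2/2 ✓ · (6,3)O 2/2 ✓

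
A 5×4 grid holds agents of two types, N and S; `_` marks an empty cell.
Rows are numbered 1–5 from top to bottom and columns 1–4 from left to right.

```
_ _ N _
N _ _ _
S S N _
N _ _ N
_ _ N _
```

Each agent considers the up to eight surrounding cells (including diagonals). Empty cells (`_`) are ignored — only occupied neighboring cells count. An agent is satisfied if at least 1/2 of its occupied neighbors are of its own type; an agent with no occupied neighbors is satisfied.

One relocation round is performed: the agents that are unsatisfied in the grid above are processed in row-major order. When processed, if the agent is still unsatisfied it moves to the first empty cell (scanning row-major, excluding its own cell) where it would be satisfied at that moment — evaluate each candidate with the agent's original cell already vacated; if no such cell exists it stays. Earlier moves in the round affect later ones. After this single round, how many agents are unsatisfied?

1

Initially unsatisfied (in order): (2,1), (3,1), (3,2), (4,1).
  (2,1) → (1,1).
  (3,1): now satisfied by earlier moves; stays.
  (3,2) → (2,1).
  (4,1) → (1,2).
Resulting grid:
N N N _
S _ _ _
S _ N _
_ _ _ N
_ _ N _
Unsatisfied now: (2,1).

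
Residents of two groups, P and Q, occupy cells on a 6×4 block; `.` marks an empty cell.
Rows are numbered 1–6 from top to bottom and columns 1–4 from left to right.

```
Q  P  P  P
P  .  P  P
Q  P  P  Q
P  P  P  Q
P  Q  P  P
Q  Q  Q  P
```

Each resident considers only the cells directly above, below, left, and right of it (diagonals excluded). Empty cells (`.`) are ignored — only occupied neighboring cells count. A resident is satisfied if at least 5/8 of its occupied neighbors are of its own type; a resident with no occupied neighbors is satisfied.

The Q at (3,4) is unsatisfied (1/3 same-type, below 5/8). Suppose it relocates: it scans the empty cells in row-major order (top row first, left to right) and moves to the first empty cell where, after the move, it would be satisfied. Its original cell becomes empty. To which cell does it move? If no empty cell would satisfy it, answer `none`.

Vacating (3,4). Empty cells in order:
  (2,2): 0/4 same-type → still unsatisfied.

none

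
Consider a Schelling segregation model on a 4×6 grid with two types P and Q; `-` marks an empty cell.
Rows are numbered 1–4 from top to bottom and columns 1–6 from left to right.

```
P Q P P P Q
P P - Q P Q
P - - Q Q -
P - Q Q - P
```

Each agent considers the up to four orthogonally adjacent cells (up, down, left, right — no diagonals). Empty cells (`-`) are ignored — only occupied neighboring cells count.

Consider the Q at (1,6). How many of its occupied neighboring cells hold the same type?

1

Occupied neighbors of (1,6): (2,6)=Q, (1,5)=P.
Same type (Q): 1 of 2.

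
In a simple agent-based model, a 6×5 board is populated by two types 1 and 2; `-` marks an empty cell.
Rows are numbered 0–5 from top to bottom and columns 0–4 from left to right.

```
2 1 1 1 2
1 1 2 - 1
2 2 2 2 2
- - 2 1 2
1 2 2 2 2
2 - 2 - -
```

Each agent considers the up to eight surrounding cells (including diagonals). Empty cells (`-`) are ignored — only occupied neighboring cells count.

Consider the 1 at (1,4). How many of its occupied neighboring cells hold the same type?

1

Occupied neighbors of (1,4): (0,3)=1, (0,4)=2, (2,3)=2, (2,4)=2.
Same type (1): 1 of 4.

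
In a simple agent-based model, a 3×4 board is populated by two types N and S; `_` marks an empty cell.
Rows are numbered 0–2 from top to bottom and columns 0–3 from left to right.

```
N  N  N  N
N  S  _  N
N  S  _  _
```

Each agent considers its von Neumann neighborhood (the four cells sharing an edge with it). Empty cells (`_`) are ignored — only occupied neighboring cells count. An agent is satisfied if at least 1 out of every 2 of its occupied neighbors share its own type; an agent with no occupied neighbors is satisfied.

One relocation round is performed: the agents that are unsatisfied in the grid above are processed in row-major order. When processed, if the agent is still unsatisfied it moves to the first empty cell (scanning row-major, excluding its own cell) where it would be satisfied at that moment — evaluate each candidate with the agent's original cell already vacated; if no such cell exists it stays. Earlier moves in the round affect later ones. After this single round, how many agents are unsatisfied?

Initially unsatisfied (in order): (1,1).
  (1,1) → (2,2).
Resulting grid:
N N N N
N _ _ N
N S S _
All satisfied now.

0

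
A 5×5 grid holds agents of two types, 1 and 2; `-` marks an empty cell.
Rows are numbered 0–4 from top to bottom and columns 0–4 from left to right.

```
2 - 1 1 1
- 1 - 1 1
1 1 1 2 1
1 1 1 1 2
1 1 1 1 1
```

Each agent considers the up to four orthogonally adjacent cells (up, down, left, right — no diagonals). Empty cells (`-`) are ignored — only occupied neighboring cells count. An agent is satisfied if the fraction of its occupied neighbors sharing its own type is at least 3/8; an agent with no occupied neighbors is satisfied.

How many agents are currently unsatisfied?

3

Row 0: (0,0)2 0/0 ✓ · (0,2)1 1/1 ✓ · (0,3)1 3/3 ✓ · (0,4)1 2/2 ✓
Row 1: (1,1)1 1/1 ✓ · (1,3)1 2/3 ✓ · (1,4)1 3/3 ✓
Row 2: (2,0)1 2/2 ✓ · (2,1)1 4/4 ✓ · (2,2)1 2/3 ✓ · (2,3)2 0/4 ✗ · (2,4)1 1/3 ✗
Row 3: (3,0)1 3/3 ✓ · (3,1)1 4/4 ✓ · (3,2)1 4/4 ✓ · (3,3)1 2/4 ✓ · (3,4)2 0/3 ✗
Row 4: (4,0)1 2/2 ✓ · (4,1)1 3/3 ✓ · (4,2)1 3/3 ✓ · (4,3)1 3/3 ✓ · (4,4)1 1/2 ✓
Unsatisfied: (2,3), (2,4), (3,4) — 3 in total.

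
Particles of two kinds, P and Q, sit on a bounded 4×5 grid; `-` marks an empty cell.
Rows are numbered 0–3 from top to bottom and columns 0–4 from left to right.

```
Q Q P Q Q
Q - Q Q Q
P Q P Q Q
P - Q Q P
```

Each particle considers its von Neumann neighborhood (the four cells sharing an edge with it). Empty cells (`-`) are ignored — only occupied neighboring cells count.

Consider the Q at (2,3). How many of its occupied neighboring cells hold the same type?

Occupied neighbors of (2,3): (1,3)=Q, (3,3)=Q, (2,2)=P, (2,4)=Q.
Same type (Q): 3 of 4.

3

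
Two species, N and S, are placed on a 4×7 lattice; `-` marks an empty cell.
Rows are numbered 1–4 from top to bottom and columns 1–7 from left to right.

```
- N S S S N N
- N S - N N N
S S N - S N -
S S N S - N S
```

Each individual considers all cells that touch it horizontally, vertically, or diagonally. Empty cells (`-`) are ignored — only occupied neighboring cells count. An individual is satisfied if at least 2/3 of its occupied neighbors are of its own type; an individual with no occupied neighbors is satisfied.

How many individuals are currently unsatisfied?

14

(1,2)N 1/3 unhappy
(1,3)S 2/4 unhappy
(1,4)S 3/4 ok
(1,5)S 1/4 unhappy
(1,6)N 4/5 ok
(1,7)N 3/3 ok
(2,2)N 2/6 unhappy
(2,3)S 3/6 unhappy
(2,5)N 3/6 unhappy
(2,6)N 5/7 ok
(2,7)N 4/4 ok
(3,1)S 3/4 ok
(3,2)S 4/7 unhappy
(3,3)N 2/6 unhappy
(3,5)S 1/5 unhappy
(3,6)N 4/6 ok
(4,1)S 3/3 ok
(4,2)S 3/5 unhappy
(4,3)N 1/4 unhappy
(4,4)S 1/3 unhappy
(4,6)N 1/3 unhappy
(4,7)S 0/2 unhappy
Unsatisfied: (1,2), (1,3), (1,5), (2,2), (2,3), (2,5), (3,2), (3,3), (3,5), (4,2), (4,3), (4,4), (4,6), (4,7) — 14 in total.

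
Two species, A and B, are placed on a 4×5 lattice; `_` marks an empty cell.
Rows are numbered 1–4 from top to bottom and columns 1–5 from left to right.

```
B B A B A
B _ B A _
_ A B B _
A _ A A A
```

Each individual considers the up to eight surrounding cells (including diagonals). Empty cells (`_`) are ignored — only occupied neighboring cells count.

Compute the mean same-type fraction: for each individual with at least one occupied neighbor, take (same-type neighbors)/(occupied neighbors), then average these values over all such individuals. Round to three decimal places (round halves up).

0.526

(1,1)B 2/2
(1,2)B 3/4
(1,3)A 1/4
(1,4)B 1/4
(1,5)A 1/2
(2,1)B 2/3
(2,3)B 4/7
(2,4)A 2/6
(3,2)A 2/5
(3,3)B 2/6
(3,4)B 2/6
(4,1)A 1/1
(4,3)A 2/4
(4,4)A 2/4
(4,5)A 1/2
Sum over 15 individuals: 2/2 + 3/4 + 1/4 + 1/4 + 1/2 + 2/3 + 4/7 + 2/6 + 2/5 + 2/6 + 2/6 + 1/1 + 2/4 + 2/4 + 1/2 = 3313/420; mean = 3313/420 ÷ 15 = 3313/6300 = 0.525873… → 0.526.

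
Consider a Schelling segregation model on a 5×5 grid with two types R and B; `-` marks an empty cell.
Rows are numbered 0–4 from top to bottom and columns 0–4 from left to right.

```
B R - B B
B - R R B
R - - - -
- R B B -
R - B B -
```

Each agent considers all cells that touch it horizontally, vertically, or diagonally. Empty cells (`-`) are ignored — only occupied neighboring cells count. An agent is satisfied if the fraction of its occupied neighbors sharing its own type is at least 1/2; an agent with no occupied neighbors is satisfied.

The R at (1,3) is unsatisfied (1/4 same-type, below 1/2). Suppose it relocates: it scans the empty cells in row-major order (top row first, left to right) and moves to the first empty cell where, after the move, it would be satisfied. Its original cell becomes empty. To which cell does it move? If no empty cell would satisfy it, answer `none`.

Vacating (1,3). Empty cells in order:
  (0,2): 2/3 same-type → satisfied — stop here.

(0,2)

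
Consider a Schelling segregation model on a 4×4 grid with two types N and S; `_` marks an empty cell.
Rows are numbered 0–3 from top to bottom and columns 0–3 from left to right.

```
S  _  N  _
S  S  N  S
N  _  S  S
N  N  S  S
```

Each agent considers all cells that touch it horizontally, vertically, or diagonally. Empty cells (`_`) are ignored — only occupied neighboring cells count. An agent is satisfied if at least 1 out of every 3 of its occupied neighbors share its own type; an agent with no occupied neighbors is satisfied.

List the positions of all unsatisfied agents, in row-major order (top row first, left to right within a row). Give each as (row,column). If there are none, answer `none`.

(1,2)

(0,0)S 2/2 satisfied
(0,2)N 1/3 satisfied
(1,0)S 2/3 satisfied
(1,1)S 3/6 satisfied
(1,2)N 1/5 not
(1,3)S 2/4 satisfied
(2,0)N 2/4 satisfied
(2,2)S 5/7 satisfied
(2,3)S 4/5 satisfied
(3,0)N 2/2 satisfied
(3,1)N 2/4 satisfied
(3,2)S 3/4 satisfied
(3,3)S 3/3 satisfied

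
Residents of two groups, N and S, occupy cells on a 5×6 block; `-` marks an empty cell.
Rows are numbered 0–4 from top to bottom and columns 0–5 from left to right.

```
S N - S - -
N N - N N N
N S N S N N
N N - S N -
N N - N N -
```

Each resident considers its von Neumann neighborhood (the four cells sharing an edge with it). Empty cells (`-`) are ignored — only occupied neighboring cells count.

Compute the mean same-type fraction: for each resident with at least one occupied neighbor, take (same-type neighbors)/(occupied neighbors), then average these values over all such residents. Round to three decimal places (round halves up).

0.591

(0,0)S 0/2
(0,1)N 1/2
(0,3)S 0/1
(1,0)N 2/3
(1,1)N 2/3
(1,3)N 1/3
(1,4)N 3/3
(1,5)N 2/2
(2,0)N 2/3
(2,1)S 0/4
(2,2)N 0/2
(2,3)S 1/4
(2,4)N 3/4
(2,5)N 2/2
(3,0)N 3/3
(3,1)N 2/3
(3,3)S 1/3
(3,4)N 2/3
(4,0)N 2/2
(4,1)N 2/2
(4,3)N 1/2
(4,4)N 2/2
Sum over 22 residents: 0/2 + 1/2 + 0/1 + 2/3 + 2/3 + 1/3 + 3/3 + 2/2 + 2/3 + 0/4 + 0/2 + 1/4 + 3/4 + 2/2 + 3/3 + 2/3 + 1/3 + 2/3 + 2/2 + 2/2 + 1/2 + 2/2 = 13; mean = 13 ÷ 22 = 13/22 = 0.590909… → 0.591.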